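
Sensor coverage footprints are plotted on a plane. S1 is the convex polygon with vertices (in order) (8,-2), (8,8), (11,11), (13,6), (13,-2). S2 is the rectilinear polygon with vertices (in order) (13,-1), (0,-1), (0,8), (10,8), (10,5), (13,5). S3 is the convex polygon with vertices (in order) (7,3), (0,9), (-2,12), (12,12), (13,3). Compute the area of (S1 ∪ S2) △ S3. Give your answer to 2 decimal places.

123.22

|S1 ∪ S2| = 127.5.
|(S1 ∪ S2) ∩ S3| = 49.391.
|(S1 ∪ S2) △ S3| = 127.5 + 94.5 − 98.7821 = 123.22.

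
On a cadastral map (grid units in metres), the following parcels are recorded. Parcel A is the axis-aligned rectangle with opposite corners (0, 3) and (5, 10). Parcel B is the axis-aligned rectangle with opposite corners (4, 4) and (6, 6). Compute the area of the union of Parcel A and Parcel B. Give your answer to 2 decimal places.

37.00

By inclusion–exclusion:
Individual areas: |Parcel A| = 35, |Parcel B| = 4.
|Parcel A∩Parcel B|: x∈[4,5], y∈[4,6] → 1·2 = 2.
|Parcel A ∪ Parcel B| = 39 − 2 = 37.00.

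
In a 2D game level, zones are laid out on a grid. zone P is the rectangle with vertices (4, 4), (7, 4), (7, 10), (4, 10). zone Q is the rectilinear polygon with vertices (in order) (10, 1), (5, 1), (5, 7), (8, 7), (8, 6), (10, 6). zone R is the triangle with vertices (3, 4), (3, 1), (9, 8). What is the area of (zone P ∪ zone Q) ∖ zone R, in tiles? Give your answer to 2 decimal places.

|zone P ∪ zone Q| = 40.
|(zone P ∪ zone Q) ∩ zone R| = 4.6667.
|(zone P ∪ zone Q) ∖ zone R| = 40 − 4.6667 = 35.33.

35.33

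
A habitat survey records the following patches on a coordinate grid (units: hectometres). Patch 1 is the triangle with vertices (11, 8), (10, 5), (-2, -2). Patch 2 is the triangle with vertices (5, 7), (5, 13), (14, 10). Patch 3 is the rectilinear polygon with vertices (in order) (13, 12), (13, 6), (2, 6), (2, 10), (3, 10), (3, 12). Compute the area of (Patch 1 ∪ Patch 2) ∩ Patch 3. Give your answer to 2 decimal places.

|Patch 1 ∪ Patch 2| = 41.5.
|(Patch 1 ∪ Patch 2) ∩ Patch 3| = 27.10.

27.10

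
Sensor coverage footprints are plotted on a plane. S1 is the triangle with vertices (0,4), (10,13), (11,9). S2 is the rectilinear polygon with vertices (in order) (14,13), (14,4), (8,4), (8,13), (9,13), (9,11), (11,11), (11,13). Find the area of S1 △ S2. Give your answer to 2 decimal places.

58.11

|S1| = 24.5, |S2| = 50, |S1∩S2| = 8.1955.
|S1 △ S2| = |S1| + |S2| − 2·|S1∩S2| = 24.5 + 50 − 16.3909 = 58.11.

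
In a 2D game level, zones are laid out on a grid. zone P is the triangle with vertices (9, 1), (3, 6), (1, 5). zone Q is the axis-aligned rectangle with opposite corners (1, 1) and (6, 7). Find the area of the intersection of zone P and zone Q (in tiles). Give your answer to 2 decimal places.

The intersection is the polygon with vertices (3,6), (6,3.5), (6,2.5), (1,5).
By the shoelace formula its area is 6.50.

6.50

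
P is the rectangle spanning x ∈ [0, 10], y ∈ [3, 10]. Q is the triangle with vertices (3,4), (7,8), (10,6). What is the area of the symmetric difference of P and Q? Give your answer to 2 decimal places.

60.00

|P| = 70, |Q| = 10, |P∩Q| = 10.
|P △ Q| = |P| + |Q| − 2·|P∩Q| = 70 + 10 − 20 = 60.00.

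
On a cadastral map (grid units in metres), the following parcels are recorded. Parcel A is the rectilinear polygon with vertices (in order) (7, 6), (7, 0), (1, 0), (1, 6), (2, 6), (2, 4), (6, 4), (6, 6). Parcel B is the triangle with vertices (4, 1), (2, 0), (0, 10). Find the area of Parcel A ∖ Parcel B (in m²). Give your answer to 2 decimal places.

|Parcel A| = 28, |Parcel A∩Parcel B| = 8.4444.
|Parcel A ∖ Parcel B| = |Parcel A| − |Parcel A∩Parcel B| = 28 − 8.4444 = 19.56.

19.56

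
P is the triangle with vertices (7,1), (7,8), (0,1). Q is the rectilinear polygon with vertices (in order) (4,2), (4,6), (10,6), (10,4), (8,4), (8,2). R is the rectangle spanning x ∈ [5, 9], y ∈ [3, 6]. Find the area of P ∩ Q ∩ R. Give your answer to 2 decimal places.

6.00

The intersection is the polygon with vertices (7,6), (7,3), (5,3), (5,6).
By the shoelace formula its area is 6.00.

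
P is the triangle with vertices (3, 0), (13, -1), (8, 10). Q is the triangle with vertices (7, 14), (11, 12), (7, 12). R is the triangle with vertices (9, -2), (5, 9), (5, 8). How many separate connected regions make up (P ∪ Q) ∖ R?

3

(P ∪ Q) ∖ R splits into 3 disjoint pieces (area 16.4306, area 34.9618, area 4).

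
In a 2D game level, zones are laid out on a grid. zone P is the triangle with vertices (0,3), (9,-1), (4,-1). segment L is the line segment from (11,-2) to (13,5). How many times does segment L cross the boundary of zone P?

The segment lies entirely outside zone P and never meets its boundary.

0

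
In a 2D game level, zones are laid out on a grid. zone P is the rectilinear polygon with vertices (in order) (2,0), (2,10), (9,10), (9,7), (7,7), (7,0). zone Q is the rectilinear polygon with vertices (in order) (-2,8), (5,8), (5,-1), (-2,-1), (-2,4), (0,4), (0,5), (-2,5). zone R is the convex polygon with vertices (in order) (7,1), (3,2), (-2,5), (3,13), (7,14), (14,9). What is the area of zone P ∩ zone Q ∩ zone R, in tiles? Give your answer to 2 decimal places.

The intersection is the polygon with vertices (5,8), (5,1.5), (3,2), (2,2.6), (2,8).
By the shoelace formula its area is 18.20.

18.20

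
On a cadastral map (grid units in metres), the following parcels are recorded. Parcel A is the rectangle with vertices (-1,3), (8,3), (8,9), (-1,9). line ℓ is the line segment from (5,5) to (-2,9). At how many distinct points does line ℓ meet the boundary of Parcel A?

1

The segment meets the boundary at (-1,8.429).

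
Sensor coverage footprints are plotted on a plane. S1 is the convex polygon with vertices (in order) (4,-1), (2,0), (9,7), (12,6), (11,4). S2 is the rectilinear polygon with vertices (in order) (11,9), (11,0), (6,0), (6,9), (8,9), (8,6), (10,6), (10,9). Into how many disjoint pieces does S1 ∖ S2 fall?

S1 ∖ S2 splits into 3 disjoint pieces (area 9.5714, area 1.3333, area 1.1667).

3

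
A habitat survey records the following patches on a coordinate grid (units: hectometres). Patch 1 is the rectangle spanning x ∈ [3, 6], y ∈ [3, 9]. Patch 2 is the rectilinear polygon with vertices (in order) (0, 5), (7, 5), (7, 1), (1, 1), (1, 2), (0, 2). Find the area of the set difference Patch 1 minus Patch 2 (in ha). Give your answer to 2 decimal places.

12.00

|Patch 1| = 18, |Patch 1∩Patch 2| = 6.
|Patch 1 ∖ Patch 2| = |Patch 1| − |Patch 1∩Patch 2| = 18 − 6 = 12.00.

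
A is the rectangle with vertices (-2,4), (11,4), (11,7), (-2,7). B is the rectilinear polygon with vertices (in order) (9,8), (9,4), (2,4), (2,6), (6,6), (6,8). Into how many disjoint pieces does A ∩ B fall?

A ∩ B is a single connected region.

1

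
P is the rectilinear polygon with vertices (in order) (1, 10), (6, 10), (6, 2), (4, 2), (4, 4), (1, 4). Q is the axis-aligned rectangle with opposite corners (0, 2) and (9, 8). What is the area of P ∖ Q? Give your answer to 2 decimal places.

10.00

|P| = 34, |P∩Q| = 24.
|P ∖ Q| = |P| − |P∩Q| = 34 − 24 = 10.00.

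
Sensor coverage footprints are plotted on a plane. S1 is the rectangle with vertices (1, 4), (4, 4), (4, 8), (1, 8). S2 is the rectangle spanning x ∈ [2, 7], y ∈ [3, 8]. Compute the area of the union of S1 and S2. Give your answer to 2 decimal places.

By inclusion–exclusion:
Individual areas: |S1| = 12, |S2| = 25.
|S1∩S2|: x∈[2,4], y∈[4,8] → 2·4 = 8.
|S1 ∪ S2| = 37 − 8 = 29.00.

29.00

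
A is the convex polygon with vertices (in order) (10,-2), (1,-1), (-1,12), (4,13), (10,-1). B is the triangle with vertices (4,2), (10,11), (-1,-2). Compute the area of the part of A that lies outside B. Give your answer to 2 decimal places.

92.87

|A| = 101, |A∩B| = 8.1326.
|A ∖ B| = |A| − |A∩B| = 101 − 8.1326 = 92.87.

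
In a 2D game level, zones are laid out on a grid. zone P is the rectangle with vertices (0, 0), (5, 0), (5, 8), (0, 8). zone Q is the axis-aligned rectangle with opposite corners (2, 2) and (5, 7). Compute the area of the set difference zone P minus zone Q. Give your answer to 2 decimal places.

25.00

|zone P∩zone Q|: x∈[2,5], y∈[2,7] → 3·5 = 15.
|zone P| = 40.
|zone P ∖ zone Q| = |zone P| − |zone P∩zone Q| = 40 − 15 = 25.00.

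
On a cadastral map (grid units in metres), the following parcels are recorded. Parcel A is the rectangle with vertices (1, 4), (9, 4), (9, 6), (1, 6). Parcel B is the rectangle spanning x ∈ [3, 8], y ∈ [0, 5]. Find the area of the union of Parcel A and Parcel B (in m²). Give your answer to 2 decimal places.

36.00

By inclusion–exclusion:
Individual areas: |Parcel A| = 16, |Parcel B| = 25.
|Parcel A∩Parcel B|: x∈[3,8], y∈[4,5] → 5·1 = 5.
|Parcel A ∪ Parcel B| = 41 − 5 = 36.00.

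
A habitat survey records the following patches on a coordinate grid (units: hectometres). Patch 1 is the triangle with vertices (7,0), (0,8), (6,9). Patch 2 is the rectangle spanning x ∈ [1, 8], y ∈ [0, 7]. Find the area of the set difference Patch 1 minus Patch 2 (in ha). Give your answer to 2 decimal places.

|Patch 1| = 27.5, |Patch 1∩Patch 2| = 18.7063.
|Patch 1 ∖ Patch 2| = |Patch 1| − |Patch 1∩Patch 2| = 27.5 − 18.7063 = 8.79.

8.79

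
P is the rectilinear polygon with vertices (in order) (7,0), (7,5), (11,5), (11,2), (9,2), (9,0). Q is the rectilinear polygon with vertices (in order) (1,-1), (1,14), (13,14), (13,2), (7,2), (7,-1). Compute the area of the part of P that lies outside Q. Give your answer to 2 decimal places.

|P| = 16, |P∩Q| = 12.
|P ∖ Q| = |P| − |P∩Q| = 16 − 12 = 4.00.

4.00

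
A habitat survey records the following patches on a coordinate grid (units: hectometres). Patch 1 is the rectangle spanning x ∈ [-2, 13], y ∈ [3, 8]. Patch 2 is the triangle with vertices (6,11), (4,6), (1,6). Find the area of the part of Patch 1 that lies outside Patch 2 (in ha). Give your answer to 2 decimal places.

70.20

|Patch 1| = 75, |Patch 1∩Patch 2| = 4.8.
|Patch 1 ∖ Patch 2| = |Patch 1| − |Patch 1∩Patch 2| = 75 − 4.8 = 70.20.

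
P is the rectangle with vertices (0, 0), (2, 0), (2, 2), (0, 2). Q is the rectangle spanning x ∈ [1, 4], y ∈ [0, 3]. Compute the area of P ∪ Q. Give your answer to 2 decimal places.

11.00

By inclusion–exclusion:
Individual areas: |P| = 4, |Q| = 9.
|P∩Q|: x∈[1,2], y∈[0,2] → 1·2 = 2.
|P ∪ Q| = 13 − 2 = 11.00.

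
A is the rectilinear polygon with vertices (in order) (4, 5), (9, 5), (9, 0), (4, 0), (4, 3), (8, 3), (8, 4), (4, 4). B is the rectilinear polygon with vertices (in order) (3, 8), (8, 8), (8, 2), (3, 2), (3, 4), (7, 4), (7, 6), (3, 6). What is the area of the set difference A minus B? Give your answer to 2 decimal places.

|A| = 21, |A∩B| = 5.
|A ∖ B| = |A| − |A∩B| = 21 − 5 = 16.00.

16.00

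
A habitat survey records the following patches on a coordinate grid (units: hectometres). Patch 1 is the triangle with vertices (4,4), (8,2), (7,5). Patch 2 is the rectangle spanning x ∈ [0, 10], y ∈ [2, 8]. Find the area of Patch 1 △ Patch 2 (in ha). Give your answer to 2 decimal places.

|Patch 1| = 5, |Patch 2| = 60, |Patch 1∩Patch 2| = 5.
|Patch 1 △ Patch 2| = |Patch 1| + |Patch 2| − 2·|Patch 1∩Patch 2| = 5 + 60 − 10 = 55.00.

55.00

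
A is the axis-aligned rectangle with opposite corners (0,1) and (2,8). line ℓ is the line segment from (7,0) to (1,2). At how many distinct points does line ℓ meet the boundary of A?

The segment meets the boundary at (2,1.667).

1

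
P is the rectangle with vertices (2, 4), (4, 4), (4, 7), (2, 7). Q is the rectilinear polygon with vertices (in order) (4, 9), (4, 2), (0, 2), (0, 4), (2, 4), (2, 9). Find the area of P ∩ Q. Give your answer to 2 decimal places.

6.00

The intersection is the polygon with vertices (4,4), (2,4), (2,7), (4,7).
By the shoelace formula its area is 6.00.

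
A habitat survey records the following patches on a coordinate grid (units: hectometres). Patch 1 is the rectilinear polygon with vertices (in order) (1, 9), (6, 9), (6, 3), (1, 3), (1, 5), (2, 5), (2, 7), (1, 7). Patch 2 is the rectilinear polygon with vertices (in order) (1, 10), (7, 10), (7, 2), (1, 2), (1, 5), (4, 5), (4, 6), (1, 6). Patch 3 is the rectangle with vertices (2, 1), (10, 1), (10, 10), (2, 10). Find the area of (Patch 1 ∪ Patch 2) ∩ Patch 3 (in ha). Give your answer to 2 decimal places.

The region (Patch 1 ∪ Patch 2) ∩ Patch 3 is the polygon with vertices (2,6), (2,10), (7,10), (7,2), (2,2), (2,5).
By the shoelace formula its area is 40.00.

40.00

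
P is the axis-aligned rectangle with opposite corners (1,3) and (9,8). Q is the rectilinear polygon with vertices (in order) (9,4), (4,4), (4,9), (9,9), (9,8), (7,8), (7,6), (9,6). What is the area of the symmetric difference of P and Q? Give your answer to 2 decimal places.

29.00

|P| = 40, |Q| = 21, |P∩Q| = 16.
|P △ Q| = |P| + |Q| − 2·|P∩Q| = 40 + 21 − 32 = 29.00.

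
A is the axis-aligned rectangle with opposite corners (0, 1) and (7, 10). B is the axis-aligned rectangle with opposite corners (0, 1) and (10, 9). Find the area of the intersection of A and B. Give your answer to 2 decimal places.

|A∩B|: x∈[0,7], y∈[1,9] → 7·8 = 56.

56.00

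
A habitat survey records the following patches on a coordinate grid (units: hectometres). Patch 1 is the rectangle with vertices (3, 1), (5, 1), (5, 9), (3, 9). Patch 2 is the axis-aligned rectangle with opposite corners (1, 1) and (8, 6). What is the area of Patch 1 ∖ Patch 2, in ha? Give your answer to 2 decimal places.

|Patch 1∩Patch 2|: x∈[3,5], y∈[1,6] → 2·5 = 10.
|Patch 1| = 16.
|Patch 1 ∖ Patch 2| = |Patch 1| − |Patch 1∩Patch 2| = 16 − 10 = 6.00.

6.00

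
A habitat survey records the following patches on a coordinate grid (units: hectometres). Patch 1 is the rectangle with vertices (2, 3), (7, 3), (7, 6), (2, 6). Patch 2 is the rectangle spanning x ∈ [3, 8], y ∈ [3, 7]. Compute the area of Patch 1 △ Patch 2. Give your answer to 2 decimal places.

11.00

|Patch 1∩Patch 2|: x∈[3,7], y∈[3,6] → 4·3 = 12.
|Patch 1 △ Patch 2| = |Patch 1| + |Patch 2| − 2·|Patch 1∩Patch 2| = 15 + 20 − 24 = 11.00.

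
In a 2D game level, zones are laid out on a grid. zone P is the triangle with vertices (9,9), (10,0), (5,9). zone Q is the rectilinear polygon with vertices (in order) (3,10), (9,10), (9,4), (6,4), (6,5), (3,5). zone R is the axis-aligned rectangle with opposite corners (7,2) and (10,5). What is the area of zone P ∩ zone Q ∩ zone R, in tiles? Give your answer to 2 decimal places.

1.50

The intersection is the polygon with vertices (9,4), (7.778,4), (7.222,5), (9,5).
By the shoelace formula its area is 1.50.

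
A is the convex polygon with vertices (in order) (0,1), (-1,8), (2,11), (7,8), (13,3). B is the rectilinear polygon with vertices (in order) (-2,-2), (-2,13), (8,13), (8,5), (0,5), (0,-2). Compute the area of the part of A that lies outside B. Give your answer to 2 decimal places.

39.42

|A| = 78.5, |A∩B| = 39.0833.
|A ∖ B| = |A| − |A∩B| = 78.5 − 39.0833 = 39.42.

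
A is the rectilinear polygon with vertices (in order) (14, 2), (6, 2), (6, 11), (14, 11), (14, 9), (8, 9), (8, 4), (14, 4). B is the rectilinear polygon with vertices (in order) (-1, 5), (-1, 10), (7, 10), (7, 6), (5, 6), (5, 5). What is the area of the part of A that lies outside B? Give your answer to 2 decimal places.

38.00

|A| = 42, |A∩B| = 4.
|A ∖ B| = |A| − |A∩B| = 42 − 4 = 38.00.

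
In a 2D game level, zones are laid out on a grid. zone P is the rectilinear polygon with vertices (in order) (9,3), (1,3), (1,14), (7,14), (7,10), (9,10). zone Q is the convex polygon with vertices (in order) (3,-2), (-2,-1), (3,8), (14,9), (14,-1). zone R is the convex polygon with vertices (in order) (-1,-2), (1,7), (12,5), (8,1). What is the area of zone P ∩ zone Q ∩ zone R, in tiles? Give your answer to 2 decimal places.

The intersection is the polygon with vertices (1,4.4), (2.312,6.761), (9,5.545), (9,3), (1,3).
By the shoelace formula its area is 24.48.

24.48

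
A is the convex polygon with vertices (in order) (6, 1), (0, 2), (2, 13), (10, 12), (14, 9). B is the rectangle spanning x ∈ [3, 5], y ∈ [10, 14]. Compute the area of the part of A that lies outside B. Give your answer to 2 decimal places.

|A| = 108, |A∩B| = 5.5.
|A ∖ B| = |A| − |A∩B| = 108 − 5.5 = 102.50.

102.50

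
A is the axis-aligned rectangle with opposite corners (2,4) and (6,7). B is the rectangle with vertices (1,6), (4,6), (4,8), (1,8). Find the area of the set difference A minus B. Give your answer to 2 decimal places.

10.00

|A∩B|: x∈[2,4], y∈[6,7] → 2·1 = 2.
|A| = 12.
|A ∖ B| = |A| − |A∩B| = 12 − 2 = 10.00.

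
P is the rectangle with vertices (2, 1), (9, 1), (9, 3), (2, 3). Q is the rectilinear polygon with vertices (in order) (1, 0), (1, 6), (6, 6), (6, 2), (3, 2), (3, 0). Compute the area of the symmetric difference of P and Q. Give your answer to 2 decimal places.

28.00

|P| = 14, |Q| = 24, |P∩Q| = 5.
|P △ Q| = |P| + |Q| − 2·|P∩Q| = 14 + 24 − 10 = 28.00.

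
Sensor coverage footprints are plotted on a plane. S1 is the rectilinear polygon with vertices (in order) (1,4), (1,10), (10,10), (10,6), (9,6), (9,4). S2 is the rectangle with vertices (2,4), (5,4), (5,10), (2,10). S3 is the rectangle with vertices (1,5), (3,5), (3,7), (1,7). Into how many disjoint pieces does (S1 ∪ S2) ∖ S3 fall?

(S1 ∪ S2) ∖ S3 is a single connected region.

1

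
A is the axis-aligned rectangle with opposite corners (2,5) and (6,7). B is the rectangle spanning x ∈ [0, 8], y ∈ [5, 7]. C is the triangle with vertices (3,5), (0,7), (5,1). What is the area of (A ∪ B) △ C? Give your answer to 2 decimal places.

17.33

|A ∪ B| = 16.
|(A ∪ B) ∩ C| = 1.3333.
|(A ∪ B) △ C| = 16 + 4 − 2.6667 = 17.33.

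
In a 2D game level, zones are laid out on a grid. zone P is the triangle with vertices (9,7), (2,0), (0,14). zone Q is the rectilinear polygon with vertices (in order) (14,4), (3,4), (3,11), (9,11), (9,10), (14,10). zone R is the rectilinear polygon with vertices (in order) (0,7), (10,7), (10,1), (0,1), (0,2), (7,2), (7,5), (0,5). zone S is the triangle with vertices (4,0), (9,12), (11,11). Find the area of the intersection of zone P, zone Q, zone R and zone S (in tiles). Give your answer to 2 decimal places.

2.59

The intersection is the polygon with vertices (8.454,7), (7.5,5.5), (7,5), (6.083,5), (6.917,7).
By the shoelace formula its area is 2.59.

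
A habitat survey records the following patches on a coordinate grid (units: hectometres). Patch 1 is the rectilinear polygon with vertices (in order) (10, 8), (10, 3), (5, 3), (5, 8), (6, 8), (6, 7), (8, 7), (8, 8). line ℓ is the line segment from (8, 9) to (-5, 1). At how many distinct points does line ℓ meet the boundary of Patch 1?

The segment meets the boundary at (5,7.154), (6,7.769).

2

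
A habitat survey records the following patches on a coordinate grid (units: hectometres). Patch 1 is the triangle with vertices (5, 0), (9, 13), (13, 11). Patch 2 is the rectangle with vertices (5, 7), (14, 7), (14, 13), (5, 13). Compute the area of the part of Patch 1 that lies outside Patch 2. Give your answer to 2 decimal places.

|Patch 1| = 30, |Patch 1∩Patch 2| = 19.7203.
|Patch 1 ∖ Patch 2| = |Patch 1| − |Patch 1∩Patch 2| = 30 − 19.7203 = 10.28.

10.28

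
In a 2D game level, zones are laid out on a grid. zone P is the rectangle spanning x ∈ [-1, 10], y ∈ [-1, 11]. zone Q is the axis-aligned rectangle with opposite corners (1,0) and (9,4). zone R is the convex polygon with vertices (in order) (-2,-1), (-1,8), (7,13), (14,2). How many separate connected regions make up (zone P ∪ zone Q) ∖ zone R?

(zone P ∪ zone Q) ∖ zone R splits into 3 disjoint pieces (area 13.4062, area 7.2, area 2.3442).

3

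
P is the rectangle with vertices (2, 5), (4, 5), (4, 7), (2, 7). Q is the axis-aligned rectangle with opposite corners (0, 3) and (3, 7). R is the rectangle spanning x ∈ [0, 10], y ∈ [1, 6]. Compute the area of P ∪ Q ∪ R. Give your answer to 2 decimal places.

54.00

By inclusion–exclusion:
Individual areas: |P| = 4, |Q| = 12, |R| = 50.
|P∩Q|: x∈[2,3], y∈[5,7] → 1·2 = 2.
|P∩R|: x∈[2,4], y∈[5,6] → 2·1 = 2.
|Q∩R|: x∈[0,3], y∈[3,6] → 3·3 = 9.
|P∩Q∩R| = 1.
|P ∪ Q ∪ R| = 66 − 13 + 1 = 54.00.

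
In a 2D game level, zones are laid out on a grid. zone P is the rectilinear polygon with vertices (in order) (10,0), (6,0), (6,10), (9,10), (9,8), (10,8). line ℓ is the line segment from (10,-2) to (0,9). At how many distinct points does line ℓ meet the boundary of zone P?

The segment meets the boundary at (6,2.4), (8.182,0).

2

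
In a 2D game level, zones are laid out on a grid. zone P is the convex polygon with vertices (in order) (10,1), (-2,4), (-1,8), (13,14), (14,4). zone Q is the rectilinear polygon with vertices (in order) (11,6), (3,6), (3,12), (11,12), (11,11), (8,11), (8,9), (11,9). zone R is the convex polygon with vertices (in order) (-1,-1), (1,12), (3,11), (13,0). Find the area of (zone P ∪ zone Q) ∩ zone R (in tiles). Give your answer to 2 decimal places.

55.78

The region (zone P ∪ zone Q) ∩ zone R is the polygon with vertices (3,9.714), (3,11), (11.243,1.932), (10,1), (-0.296,3.574), (0.482,8.635).
By the shoelace formula its area is 55.78.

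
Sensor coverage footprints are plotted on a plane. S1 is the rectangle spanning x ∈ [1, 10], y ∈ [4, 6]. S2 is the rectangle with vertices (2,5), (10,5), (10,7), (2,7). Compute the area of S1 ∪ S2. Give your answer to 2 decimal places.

By inclusion–exclusion:
Individual areas: |S1| = 18, |S2| = 16.
|S1∩S2|: x∈[2,10], y∈[5,6] → 8·1 = 8.
|S1 ∪ S2| = 34 − 8 = 26.00.

26.00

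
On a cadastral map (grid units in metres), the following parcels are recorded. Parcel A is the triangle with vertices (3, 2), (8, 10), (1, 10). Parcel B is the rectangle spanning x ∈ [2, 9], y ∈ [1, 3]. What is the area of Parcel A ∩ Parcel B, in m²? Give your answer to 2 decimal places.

The intersection is the polygon with vertices (3,2), (2.75,3), (3.625,3).
By the shoelace formula its area is 0.44.

0.44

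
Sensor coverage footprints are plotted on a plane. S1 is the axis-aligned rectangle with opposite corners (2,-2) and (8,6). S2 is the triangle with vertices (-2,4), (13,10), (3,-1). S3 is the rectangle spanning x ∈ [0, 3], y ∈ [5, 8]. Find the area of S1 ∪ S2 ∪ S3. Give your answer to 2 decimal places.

By inclusion–exclusion:
Individual areas: |S1| = 48, |S2| = 52.5, |S3| = 9.
|S1∩S2| = 27.55.
|S1∩S3|: x∈[2,3], y∈[5,6] → 1·1 = 1.
|S2∩S3| = 1.25.
|S1∩S2∩S3| = 0.8.
|S1 ∪ S2 ∪ S3| = 109.5 − 29.8 + 0.8 = 80.50.

80.50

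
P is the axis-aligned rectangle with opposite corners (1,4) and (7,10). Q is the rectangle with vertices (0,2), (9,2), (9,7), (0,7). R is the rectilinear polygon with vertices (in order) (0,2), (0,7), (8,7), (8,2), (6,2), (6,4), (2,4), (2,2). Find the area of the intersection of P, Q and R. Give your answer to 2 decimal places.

The intersection is the polygon with vertices (6,4), (2,4), (1,4), (1,7), (7,7), (7,4).
By the shoelace formula its area is 18.00.

18.00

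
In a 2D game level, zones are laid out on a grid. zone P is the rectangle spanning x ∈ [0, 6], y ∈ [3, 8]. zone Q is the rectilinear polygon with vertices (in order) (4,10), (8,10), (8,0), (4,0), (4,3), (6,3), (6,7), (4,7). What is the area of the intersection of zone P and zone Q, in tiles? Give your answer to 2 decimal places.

2.00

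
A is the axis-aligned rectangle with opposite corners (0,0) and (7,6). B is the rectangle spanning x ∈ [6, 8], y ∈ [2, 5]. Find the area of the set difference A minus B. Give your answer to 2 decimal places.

39.00

|A∩B|: x∈[6,7], y∈[2,5] → 1·3 = 3.
|A| = 42.
|A ∖ B| = |A| − |A∩B| = 42 − 3 = 39.00.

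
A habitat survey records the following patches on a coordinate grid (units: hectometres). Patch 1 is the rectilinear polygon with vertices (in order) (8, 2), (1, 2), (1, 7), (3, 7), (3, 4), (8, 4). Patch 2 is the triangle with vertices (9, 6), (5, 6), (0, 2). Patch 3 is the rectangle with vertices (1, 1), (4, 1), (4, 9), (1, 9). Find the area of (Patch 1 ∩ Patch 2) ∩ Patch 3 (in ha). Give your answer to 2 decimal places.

The region (Patch 1 ∩ Patch 2) ∩ Patch 3 is the polygon with vertices (3,4.4), (3,4), (4,4), (4,3.778), (1,2.444), (1,2.8).
By the shoelace formula its area is 1.87.

1.87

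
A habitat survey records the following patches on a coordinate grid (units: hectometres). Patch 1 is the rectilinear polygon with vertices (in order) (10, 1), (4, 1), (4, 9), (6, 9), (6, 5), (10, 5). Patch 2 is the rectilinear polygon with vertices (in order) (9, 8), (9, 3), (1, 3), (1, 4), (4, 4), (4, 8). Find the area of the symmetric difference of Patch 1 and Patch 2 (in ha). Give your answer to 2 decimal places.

28.00

|Patch 1| = 32, |Patch 2| = 28, |Patch 1∩Patch 2| = 16.
|Patch 1 △ Patch 2| = |Patch 1| + |Patch 2| − 2·|Patch 1∩Patch 2| = 32 + 28 − 32 = 28.00.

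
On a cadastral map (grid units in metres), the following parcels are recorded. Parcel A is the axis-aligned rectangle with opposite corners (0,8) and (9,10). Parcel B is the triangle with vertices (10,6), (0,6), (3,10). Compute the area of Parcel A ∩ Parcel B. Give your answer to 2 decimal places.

5.00

The intersection is the polygon with vertices (1.5,8), (3,10), (6.5,8).
By the shoelace formula its area is 5.00.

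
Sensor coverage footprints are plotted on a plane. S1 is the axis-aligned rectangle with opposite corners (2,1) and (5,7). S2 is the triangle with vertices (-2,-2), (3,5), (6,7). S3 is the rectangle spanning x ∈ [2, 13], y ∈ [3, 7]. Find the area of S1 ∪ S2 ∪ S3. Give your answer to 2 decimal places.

By inclusion–exclusion:
Individual areas: |S1| = 18, |S2| = 5.5, |S3| = 44.
|S1∩S2| = 3.0708.
|S1∩S3|: x∈[2,5], y∈[3,7] → 3·4 = 12.
|S2∩S3| = 3.1889.
|S1∩S2∩S3| = 2.9597.
|S1 ∪ S2 ∪ S3| = 67.5 − 18.2597 + 2.9597 = 52.20.

52.20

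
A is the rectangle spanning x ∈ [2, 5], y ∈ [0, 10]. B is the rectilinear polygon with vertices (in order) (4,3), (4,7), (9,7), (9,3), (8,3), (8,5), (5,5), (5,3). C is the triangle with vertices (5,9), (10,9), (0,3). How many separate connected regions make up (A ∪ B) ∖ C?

2

(A ∪ B) ∖ C splits into 2 disjoint pieces (area 24.4667, area 8.4).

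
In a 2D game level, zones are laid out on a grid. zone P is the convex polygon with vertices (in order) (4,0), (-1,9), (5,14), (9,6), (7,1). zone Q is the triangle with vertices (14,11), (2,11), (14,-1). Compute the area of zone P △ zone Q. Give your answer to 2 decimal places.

114.64

|zone P| = 78, |zone Q| = 72, |zone P∩zone Q| = 17.6786.
|zone P △ zone Q| = |zone P| + |zone Q| − 2·|zone P∩zone Q| = 78 + 72 − 35.3571 = 114.64.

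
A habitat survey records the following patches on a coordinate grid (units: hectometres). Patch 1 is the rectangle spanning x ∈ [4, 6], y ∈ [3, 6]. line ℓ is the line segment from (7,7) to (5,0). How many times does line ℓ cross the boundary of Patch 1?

The segment meets the boundary at (5.857,3), (6,3.5).

2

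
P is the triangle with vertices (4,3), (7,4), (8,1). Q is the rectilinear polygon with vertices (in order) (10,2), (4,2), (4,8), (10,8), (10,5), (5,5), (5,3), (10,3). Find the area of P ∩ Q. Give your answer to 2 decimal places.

The intersection is the polygon with vertices (5,3.333), (5,3), (7.333,3), (7.667,2), (6,2), (4,3).
By the shoelace formula its area is 2.67.

2.67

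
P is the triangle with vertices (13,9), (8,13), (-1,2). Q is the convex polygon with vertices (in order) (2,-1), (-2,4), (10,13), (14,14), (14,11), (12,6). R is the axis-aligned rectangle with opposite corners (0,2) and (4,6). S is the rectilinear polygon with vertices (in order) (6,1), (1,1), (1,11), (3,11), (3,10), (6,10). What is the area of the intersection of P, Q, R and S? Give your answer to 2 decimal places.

5.76

The intersection is the polygon with vertices (2.273,6), (4,6), (4,4.5), (1,3), (1,4.444).
By the shoelace formula its area is 5.76.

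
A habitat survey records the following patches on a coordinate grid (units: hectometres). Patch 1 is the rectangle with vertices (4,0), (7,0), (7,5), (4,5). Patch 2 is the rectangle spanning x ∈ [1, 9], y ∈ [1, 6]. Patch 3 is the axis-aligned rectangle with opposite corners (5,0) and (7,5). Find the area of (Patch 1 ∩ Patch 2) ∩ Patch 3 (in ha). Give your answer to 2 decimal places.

The region (Patch 1 ∩ Patch 2) ∩ Patch 3 is the polygon with vertices (7,5), (7,1), (5,1), (5,5).
By the shoelace formula its area is 8.00.

8.00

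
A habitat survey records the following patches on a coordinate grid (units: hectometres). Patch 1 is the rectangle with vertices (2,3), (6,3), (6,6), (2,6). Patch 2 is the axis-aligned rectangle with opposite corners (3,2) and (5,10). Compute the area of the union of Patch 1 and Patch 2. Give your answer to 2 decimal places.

By inclusion–exclusion:
Individual areas: |Patch 1| = 12, |Patch 2| = 16.
|Patch 1∩Patch 2|: x∈[3,5], y∈[3,6] → 2·3 = 6.
|Patch 1 ∪ Patch 2| = 28 − 6 = 22.00.

22.00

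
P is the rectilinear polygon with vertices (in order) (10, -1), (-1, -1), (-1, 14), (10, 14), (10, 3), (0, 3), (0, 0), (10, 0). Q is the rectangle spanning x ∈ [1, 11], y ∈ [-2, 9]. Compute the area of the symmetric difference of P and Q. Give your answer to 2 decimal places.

|P| = 135, |Q| = 110, |P∩Q| = 63.
|P △ Q| = |P| + |Q| − 2·|P∩Q| = 135 + 110 − 126 = 119.00.

119.00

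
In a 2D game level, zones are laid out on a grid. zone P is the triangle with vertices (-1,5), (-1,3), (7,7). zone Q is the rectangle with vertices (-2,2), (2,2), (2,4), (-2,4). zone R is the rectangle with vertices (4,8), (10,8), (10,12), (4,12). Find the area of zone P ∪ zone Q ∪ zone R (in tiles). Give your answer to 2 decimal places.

By inclusion–exclusion:
Individual areas: |zone P| = 8, |zone Q| = 8, |zone R| = 24.
|zone P∩zone Q| = 1.
|zone P∩zone R| = 0.
|zone Q∩zone R| = 0 (no overlap).
|zone P∩zone Q∩zone R| = 0.
|zone P ∪ zone Q ∪ zone R| = 40 − 1 + 0 = 39.00.

39.00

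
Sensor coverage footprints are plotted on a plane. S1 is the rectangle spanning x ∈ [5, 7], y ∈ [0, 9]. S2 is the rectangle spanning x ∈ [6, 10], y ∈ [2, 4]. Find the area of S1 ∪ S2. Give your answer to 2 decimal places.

24.00

By inclusion–exclusion:
Individual areas: |S1| = 18, |S2| = 8.
|S1∩S2|: x∈[6,7], y∈[2,4] → 1·2 = 2.
|S1 ∪ S2| = 26 − 2 = 24.00.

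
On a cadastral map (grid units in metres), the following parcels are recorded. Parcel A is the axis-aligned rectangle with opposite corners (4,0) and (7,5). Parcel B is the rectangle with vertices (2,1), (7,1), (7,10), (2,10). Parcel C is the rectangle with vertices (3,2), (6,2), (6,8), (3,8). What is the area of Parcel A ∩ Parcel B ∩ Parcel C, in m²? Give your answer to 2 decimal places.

The intersection is the polygon with vertices (4,5), (6,5), (6,2), (4,2).
By the shoelace formula its area is 6.00.

6.00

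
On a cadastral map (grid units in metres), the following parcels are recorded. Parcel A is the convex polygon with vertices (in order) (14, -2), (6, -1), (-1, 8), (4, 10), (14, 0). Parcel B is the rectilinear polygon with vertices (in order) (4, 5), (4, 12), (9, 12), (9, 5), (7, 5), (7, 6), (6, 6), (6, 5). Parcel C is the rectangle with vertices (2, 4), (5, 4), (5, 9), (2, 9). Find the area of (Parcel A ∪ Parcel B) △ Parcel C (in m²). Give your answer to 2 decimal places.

90.02

|Parcel A ∪ Parcel B| = 105.
|(Parcel A ∪ Parcel B) ∩ Parcel C| = 14.9921.
|(Parcel A ∪ Parcel B) △ Parcel C| = 105 + 15 − 29.9841 = 90.02.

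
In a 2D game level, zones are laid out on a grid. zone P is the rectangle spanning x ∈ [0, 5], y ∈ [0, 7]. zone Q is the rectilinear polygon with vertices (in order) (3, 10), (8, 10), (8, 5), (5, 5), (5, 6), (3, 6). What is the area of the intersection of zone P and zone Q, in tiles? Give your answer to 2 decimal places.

2.00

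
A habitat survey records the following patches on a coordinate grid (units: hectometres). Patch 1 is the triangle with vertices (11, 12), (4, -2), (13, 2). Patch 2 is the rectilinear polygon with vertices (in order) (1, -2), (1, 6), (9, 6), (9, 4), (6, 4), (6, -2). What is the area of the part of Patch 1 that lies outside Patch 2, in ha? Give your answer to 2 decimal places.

42.89

|Patch 1| = 49, |Patch 1∩Patch 2| = 6.1111.
|Patch 1 ∖ Patch 2| = |Patch 1| − |Patch 1∩Patch 2| = 49 − 6.1111 = 42.89.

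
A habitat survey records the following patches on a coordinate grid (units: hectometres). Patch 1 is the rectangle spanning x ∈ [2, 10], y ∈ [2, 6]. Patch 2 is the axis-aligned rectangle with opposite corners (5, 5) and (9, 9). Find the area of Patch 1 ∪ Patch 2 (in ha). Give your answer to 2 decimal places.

44.00

By inclusion–exclusion:
Individual areas: |Patch 1| = 32, |Patch 2| = 16.
|Patch 1∩Patch 2|: x∈[5,9], y∈[5,6] → 4·1 = 4.
|Patch 1 ∪ Patch 2| = 48 − 4 = 44.00.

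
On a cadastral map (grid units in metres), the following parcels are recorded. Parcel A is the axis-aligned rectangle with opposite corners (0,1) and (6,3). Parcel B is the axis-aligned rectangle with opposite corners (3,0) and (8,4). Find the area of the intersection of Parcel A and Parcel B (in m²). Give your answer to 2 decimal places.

6.00

|Parcel A∩Parcel B|: x∈[3,6], y∈[1,3] → 3·2 = 6.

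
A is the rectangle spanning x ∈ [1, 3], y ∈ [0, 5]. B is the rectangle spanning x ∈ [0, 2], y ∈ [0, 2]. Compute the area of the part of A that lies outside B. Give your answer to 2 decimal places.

8.00

|A∩B|: x∈[1,2], y∈[0,2] → 1·2 = 2.
|A| = 10.
|A ∖ B| = |A| − |A∩B| = 10 − 2 = 8.00.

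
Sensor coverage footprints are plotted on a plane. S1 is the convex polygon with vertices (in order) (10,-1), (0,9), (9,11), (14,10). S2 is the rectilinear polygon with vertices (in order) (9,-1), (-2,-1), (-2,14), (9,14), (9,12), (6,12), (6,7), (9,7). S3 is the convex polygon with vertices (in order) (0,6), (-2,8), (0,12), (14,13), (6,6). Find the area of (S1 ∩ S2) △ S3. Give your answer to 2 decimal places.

|S1 ∩ S2| = 38.5.
|(S1 ∩ S2) ∩ S3| = 18.0714.
|(S1 ∩ S2) △ S3| = 38.5 + 69 − 36.1429 = 71.36.

71.36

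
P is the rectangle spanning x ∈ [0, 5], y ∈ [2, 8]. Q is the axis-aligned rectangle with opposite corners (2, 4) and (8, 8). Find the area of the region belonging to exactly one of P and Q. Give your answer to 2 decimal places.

30.00

|P∩Q|: x∈[2,5], y∈[4,8] → 3·4 = 12.
|P △ Q| = |P| + |Q| − 2·|P∩Q| = 30 + 24 − 24 = 30.00.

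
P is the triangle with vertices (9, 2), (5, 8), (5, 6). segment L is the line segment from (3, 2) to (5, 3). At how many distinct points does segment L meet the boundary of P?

0

The segment lies entirely outside P and never meets its boundary.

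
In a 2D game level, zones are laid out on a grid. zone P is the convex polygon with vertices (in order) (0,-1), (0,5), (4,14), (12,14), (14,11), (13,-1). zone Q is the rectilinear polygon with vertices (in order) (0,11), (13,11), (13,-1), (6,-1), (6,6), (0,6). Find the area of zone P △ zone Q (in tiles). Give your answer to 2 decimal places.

84.56

|zone P| = 183, |zone Q| = 114, |zone P∩zone Q| = 106.2222.
|zone P △ zone Q| = |zone P| + |zone Q| − 2·|zone P∩zone Q| = 183 + 114 − 212.4444 = 84.56.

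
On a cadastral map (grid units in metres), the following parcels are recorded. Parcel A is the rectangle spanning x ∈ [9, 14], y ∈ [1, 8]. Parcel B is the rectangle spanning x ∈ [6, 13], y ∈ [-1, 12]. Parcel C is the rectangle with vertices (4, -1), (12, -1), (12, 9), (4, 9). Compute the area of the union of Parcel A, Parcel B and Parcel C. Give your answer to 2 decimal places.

118.00

By inclusion–exclusion:
Individual areas: |Parcel A| = 35, |Parcel B| = 91, |Parcel C| = 80.
|Parcel A∩Parcel B|: x∈[9,13], y∈[1,8] → 4·7 = 28.
|Parcel A∩Parcel C|: x∈[9,12], y∈[1,8] → 3·7 = 21.
|Parcel B∩Parcel C|: x∈[6,12], y∈[-1,9] → 6·10 = 60.
|Parcel A∩Parcel B∩Parcel C| = 21.
|Parcel A ∪ Parcel B ∪ Parcel C| = 206 − 109 + 21 = 118.00.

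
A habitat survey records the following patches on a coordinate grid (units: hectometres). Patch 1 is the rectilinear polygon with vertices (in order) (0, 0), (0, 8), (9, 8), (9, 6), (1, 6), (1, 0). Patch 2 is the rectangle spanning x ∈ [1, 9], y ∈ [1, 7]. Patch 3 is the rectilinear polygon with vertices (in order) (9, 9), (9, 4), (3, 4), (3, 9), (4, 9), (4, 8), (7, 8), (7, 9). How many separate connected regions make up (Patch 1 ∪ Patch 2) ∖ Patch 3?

1

(Patch 1 ∪ Patch 2) ∖ Patch 3 is a single connected region.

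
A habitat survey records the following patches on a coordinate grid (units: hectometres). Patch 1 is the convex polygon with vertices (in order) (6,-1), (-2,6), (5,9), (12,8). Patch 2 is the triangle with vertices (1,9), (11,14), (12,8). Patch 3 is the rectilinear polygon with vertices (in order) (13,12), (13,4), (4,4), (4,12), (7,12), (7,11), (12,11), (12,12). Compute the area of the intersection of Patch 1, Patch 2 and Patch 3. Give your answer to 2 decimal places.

The intersection is the polygon with vertices (12,8), (4.3,8.7), (5,9).
By the shoelace formula its area is 1.40.

1.40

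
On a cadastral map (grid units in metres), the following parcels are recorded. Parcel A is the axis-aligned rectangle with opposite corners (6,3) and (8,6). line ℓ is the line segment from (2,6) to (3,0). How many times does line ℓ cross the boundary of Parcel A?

0

The segment lies entirely outside Parcel A and never meets its boundary.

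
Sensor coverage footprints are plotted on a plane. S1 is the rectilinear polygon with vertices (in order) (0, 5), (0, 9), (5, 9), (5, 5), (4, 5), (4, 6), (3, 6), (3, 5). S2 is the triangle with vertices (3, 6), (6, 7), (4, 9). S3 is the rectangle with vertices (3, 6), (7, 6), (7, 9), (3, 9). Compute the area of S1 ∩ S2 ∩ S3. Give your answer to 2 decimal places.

3.33

The intersection is the polygon with vertices (3,6), (4,9), (5,8), (5,6.667).
By the shoelace formula its area is 3.33.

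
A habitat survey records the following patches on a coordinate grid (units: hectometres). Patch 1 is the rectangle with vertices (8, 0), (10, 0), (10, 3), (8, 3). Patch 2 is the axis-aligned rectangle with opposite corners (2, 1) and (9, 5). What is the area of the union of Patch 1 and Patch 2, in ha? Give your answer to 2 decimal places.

32.00

By inclusion–exclusion:
Individual areas: |Patch 1| = 6, |Patch 2| = 28.
|Patch 1∩Patch 2|: x∈[8,9], y∈[1,3] → 1·2 = 2.
|Patch 1 ∪ Patch 2| = 34 − 2 = 32.00.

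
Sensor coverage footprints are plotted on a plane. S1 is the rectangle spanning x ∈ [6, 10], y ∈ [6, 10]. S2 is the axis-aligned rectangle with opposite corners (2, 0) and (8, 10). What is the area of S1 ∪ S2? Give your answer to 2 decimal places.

68.00

By inclusion–exclusion:
Individual areas: |S1| = 16, |S2| = 60.
|S1∩S2|: x∈[6,8], y∈[6,10] → 2·4 = 8.
|S1 ∪ S2| = 76 − 8 = 68.00.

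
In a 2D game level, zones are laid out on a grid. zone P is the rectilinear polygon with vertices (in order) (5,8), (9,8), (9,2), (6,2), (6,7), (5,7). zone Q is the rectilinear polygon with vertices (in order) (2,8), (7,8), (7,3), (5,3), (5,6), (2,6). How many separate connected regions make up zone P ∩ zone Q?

zone P ∩ zone Q is a single connected region.

1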